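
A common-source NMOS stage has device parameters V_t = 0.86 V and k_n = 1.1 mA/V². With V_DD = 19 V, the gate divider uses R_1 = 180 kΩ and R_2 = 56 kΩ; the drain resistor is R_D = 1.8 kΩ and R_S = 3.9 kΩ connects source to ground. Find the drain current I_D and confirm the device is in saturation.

I_D ≈ 0.66 mA

V_G = V_DD·R_2/(R_1+R_2) = 19×56/236 = 4.51 V.
Assume saturation: I_D = (k_n/2)(V_GS − V_t)² with V_GS = V_G − I_D·R_S = 4.51 − 3.9·I_D.
Substituting gives 8.37·I_D² − 16.7·I_D + 7.32 = 0, with roots I_D = 0.656 or 1.33 mA.
The root I_D = 1.33 mA gives V_GS = -0.698 V ≤ V_t, so take I_D = 0.656 mA.
Then V_GS = 1.95 V and V_DS = V_DD − I_D(R_D+R_S) = 19 − 0.656×5.7 = 15.3 V.
Saturation requires V_DS ≥ V_GS − V_t = 1.09 V; 15.3 ≥ 1.09 ✓.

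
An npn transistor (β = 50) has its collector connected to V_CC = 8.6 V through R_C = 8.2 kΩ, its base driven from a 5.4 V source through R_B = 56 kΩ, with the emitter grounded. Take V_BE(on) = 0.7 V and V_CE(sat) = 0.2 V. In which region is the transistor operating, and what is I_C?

saturation; I_C ≈ 1 mA

Assume active: I_B = (5.4 − 0.7)/56 = 0.0839 mA, giving I_C = β·I_B = 4.2 mA.
But then V_CE = 8.6 − 4.2×8.2 = -25.8 V < V_CE(sat) = 0.2 V — impossible in the active region.
So the transistor is saturated. With V_CE = 0.2 V, I_C = (V_CC − 0.2)/R_C = 8.4/8.2 = 1.02 mA.
Check: β·I_B = 4.2 mA > I_C = 1.02 mA, confirming saturation.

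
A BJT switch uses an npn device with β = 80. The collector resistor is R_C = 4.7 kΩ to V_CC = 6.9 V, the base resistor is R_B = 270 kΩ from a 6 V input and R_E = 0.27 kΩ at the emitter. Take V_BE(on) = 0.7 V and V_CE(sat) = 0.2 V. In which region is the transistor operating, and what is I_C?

saturation; I_C ≈ 1.3 mA

Assume active: I_B = (6 − 0.7)/(270 + 81×0.27) = 0.0182 mA, I_C = β·I_B = 1.45 mA.
Then V_CE = 6.9 − 1.45×4.7 − 1.47×0.27 = -0.325 V < 0.2 V — the active assumption fails.
Re-solve with V_CE = 0.2 V. KCL at the emitter: V_E/R_E = (V_BB−0.7−V_E)/R_B + (V_CC−0.2−V_E)/R_C, giving V_E = 0.369 V.
I_C = (V_CC − 0.2 − V_E)/R_C = (6.7 − 0.369)/4.7 = 1.35 mA.
Check: I_B = (5.3 − 0.369)/270 = 0.0183 mA, and β·I_B = 1.46 mA > I_C, confirming saturation.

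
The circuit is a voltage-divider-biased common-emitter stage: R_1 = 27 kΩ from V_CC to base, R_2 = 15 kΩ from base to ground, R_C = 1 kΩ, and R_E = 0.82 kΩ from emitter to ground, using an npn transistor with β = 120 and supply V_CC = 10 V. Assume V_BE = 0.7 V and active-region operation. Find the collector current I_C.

Thevenize the base divider: V_Th = V_CC·R_2/(R_1+R_2) = 10×15/42 = 3.57 V, R_Th = R_1‖R_2 = 9.64 kΩ.
Base-emitter loop: V_Th = I_B·R_Th + V_BE + (β+1)I_B·R_E, so I_B = (3.57 − 0.7) / (9.64 + 121×0.82) = 0.0264 mA.
I_C = β·I_B = 120×0.0264 = 3.17 mA, and I_E = (β+1)I_B = 3.19 mA.
V_CE = V_CC − I_C·R_C − I_E·R_E = 10 − 3.17×1 − 3.19×0.82 = 4.22 V.
V_CE = 4.22 V > 0.2 V confirms active-region operation.

I_C ≈ 3.2 mA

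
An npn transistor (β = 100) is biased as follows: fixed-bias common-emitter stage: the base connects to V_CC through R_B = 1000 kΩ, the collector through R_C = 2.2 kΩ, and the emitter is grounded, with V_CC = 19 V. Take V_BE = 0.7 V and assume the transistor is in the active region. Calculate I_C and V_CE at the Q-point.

Base loop: V_CC = I_B·R_B + V_BE, so I_B = (19 − 0.7)/1000 kΩ = 0.0183 mA.
In the active region I_C = β·I_B = 100 × 0.0183 = 1.83 mA.
Collector loop: V_CE = V_CC − I_C·R_C = 19 − 1.83×2.2 = 15 V.
Since V_CE = 15 V > V_CE(sat) ≈ 0.2 V, the transistor is in the active region as assumed.

I_C ≈ 1.8 mA, V_CE ≈ 15 V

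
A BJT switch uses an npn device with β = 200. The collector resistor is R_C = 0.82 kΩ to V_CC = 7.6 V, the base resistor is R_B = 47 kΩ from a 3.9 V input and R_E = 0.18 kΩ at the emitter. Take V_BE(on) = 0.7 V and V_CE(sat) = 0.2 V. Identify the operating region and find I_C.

saturation; I_C ≈ 7.4 mA

Assume active: I_B = (3.9 − 0.7)/(47 + 201×0.18) = 0.0385 mA, I_C = β·I_B = 7.69 mA.
Then V_CE = 7.6 − 7.69×0.82 − 7.73×0.18 = -0.101 V < 0.2 V — the active assumption fails.
Re-solve with V_CE = 0.2 V. KCL at the emitter: V_E/R_E = (V_BB−0.7−V_E)/R_B + (V_CC−0.2−V_E)/R_C, giving V_E = 1.34 V.
I_C = (V_CC − 0.2 − V_E)/R_C = (7.4 − 1.34)/0.82 = 7.39 mA.
Check: I_B = (3.2 − 1.34)/47 = 0.0396 mA, and β·I_B = 7.92 mA > I_C, confirming saturation.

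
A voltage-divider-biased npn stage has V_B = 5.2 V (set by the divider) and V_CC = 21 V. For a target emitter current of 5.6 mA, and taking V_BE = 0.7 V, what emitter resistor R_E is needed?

R_E ≈ 0.8 kΩ

V_E = V_B − V_BE = 5.2 − 0.7 = 4.5 V.
R_E = V_E / I_E = 4.5 / 5.6 = 0.804 kΩ.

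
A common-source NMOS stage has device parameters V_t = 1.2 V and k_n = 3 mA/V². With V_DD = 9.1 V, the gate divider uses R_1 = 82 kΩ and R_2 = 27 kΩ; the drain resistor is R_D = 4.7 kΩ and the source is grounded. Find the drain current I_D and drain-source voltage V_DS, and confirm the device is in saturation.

V_G = V_DD·R_2/(R_1+R_2) = 9.1×27/109 = 2.25 V. With the source grounded, V_GS = V_G = 2.25 V.
Assume saturation: I_D = (k_n/2)(V_GS − V_t)² = (3/2)×(2.25 − 1.2)² = 1.5×1.05² = 1.67 mA.
V_DS = V_DD − I_D·R_D = 9.1 − 1.67×4.7 = 1.27 V.
Saturation requires V_DS ≥ V_GS − V_t = 1.05 V; 1.27 ≥ 1.05 ✓.

I_D ≈ 1.7 mA, V_DS ≈ 1.3 V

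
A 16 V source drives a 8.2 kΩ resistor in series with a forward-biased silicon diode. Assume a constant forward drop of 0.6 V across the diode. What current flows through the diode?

KVL around the loop: 16 = V_D + I·R = 0.6 + I × 8.2 kΩ.
So I = (16 − 0.6) / 8.2 kΩ = 15.4 / 8.2 = 1.88 mA.

I ≈ 1.9 mA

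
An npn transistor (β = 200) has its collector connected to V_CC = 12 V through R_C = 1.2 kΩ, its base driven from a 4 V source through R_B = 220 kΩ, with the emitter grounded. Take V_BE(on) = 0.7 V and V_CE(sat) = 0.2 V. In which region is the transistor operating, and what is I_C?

Assume active. Base-emitter loop: I_B = (V_BB − V_BE)/R_B = (4 − 0.7)/220 = 0.015 mA.
I_C = β·I_B = 200×0.015 = 3 mA.
V_CE = V_CC − I_C·R_C = 12 − 3×1.2 = 8.4 V > V_CE(sat), so the active-region assumption holds.

active; I_C ≈ 3 mA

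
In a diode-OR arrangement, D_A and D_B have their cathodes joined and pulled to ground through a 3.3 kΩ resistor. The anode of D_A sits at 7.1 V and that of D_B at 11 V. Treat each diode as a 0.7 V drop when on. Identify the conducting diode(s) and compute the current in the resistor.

Only D_B conducts; I_R ≈ 3.1 mA

Assume both conduct. Then node N would need to be at both 7.1−0.7 = 6.4 V and 11−0.7 = 10.3 V, which is impossible.
Assume only D_B conducts: V_N = 11 − 0.7 = 10.3 V, so I_R = 10.3/3.3 = 3.12 mA.
Check D_A: its anode-to-cathode voltage is 7.1 − 10.3 = -3.2 V < 0.7 V, so it is off. The assumption is consistent.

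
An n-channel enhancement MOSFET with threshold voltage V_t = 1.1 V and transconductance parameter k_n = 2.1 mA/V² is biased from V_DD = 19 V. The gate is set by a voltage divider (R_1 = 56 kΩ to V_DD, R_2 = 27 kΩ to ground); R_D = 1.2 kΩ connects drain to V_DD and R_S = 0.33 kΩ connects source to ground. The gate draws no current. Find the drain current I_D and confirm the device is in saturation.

V_G = V_DD·R_2/(R_1+R_2) = 19×27/83 = 6.18 V.
Assume saturation: I_D = (k_n/2)(V_GS − V_t)² with V_GS = V_G − I_D·R_S = 6.18 − 0.33·I_D.
Substituting gives 0.114·I_D² − 4.52·I_D + 27.1 = 0, with roots I_D = 7.37 or 32.2 mA.
The root I_D = 32.2 mA gives V_GS = -4.44 V ≤ V_t, so take I_D = 7.37 mA.
Then V_GS = 3.75 V and V_DS = V_DD − I_D(R_D+R_S) = 19 − 7.37×1.53 = 7.73 V.
Saturation requires V_DS ≥ V_GS − V_t = 2.65 V; 7.73 ≥ 2.65 ✓.

I_D ≈ 7.4 mA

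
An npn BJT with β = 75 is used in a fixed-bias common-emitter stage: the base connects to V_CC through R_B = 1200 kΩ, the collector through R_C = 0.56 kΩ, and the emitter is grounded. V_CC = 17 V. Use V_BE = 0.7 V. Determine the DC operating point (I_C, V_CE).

I_C ≈ 1 mA, V_CE ≈ 16 V

Base loop: V_CC = I_B·R_B + V_BE, so I_B = (17 − 0.7)/1200 kΩ = 0.0136 mA.
In the active region I_C = β·I_B = 75 × 0.0136 = 1.02 mA.
Collector loop: V_CE = V_CC − I_C·R_C = 17 − 1.02×0.56 = 16.4 V.
Since V_CE = 16.4 V > V_CE(sat) ≈ 0.2 V, the transistor is in the active region as assumed.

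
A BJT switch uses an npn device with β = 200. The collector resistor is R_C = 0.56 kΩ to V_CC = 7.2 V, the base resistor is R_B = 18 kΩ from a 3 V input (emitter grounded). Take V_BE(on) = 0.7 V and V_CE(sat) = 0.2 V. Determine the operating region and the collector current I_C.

saturation; I_C ≈ 12 mA

Assume active: I_B = (3 − 0.7)/18 = 0.128 mA, giving I_C = β·I_B = 25.6 mA.
But then V_CE = 7.2 − 25.6×0.56 = -7.11 V < V_CE(sat) = 0.2 V — impossible in the active region.
So the transistor is saturated. With V_CE = 0.2 V, I_C = (V_CC − 0.2)/R_C = 7/0.56 = 12.5 mA.
Check: β·I_B = 25.6 mA > I_C = 12.5 mA, confirming saturation.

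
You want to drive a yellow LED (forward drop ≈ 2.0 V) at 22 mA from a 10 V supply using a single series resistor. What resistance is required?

R ≈ 0.36 kΩ

The resistor drops V_S − V_D = 10 − 2.0 = 8 V at 22 mA.
R = 8 V / 22 mA = 0.364 kΩ.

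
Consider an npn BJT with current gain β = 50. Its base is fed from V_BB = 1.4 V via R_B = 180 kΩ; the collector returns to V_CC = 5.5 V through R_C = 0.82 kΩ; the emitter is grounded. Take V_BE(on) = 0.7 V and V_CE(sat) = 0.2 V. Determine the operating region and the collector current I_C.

active; I_C ≈ 0.19 mA

Assume active. Base-emitter loop: I_B = (V_BB − V_BE)/R_B = (1.4 − 0.7)/180 = 0.00389 mA.
I_C = β·I_B = 50×0.00389 = 0.194 mA.
V_CE = V_CC − I_C·R_C = 5.5 − 0.194×0.82 = 5.34 V > V_CE(sat), so the active-region assumption holds.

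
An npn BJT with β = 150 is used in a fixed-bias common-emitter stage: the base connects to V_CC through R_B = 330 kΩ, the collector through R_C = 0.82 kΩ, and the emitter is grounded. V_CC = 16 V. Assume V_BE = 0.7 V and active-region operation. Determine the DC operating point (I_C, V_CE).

I_C ≈ 7 mA, V_CE ≈ 10 V

Base loop: V_CC = I_B·R_B + V_BE, so I_B = (16 − 0.7)/330 kΩ = 0.0464 mA.
In the active region I_C = β·I_B = 150 × 0.0464 = 6.95 mA.
Collector loop: V_CE = V_CC − I_C·R_C = 16 − 6.95×0.82 = 10.3 V.
Since V_CE = 10.3 V > V_CE(sat) ≈ 0.2 V, the transistor is in the active region as assumed.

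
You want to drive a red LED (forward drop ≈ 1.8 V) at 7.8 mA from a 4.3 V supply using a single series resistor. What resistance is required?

R ≈ 0.32 kΩ

The resistor drops V_S − V_D = 4.3 − 1.8 = 2.5 V at 7.8 mA.
R = 2.5 V / 7.8 mA = 0.321 kΩ.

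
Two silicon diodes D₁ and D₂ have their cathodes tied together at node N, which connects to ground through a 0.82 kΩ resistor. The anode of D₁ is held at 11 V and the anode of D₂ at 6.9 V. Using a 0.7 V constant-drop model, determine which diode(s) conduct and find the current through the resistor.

Only D₁ conducts; I_R ≈ 13 mA

Assume both conduct. Then node N would need to be at both 11−0.7 = 10.3 V and 6.9−0.7 = 6.2 V, which is impossible.
Assume only D₁ conducts: V_N = 11 − 0.7 = 10.3 V, so I_R = 10.3/0.82 = 12.6 mA.
Check D₂: its anode-to-cathode voltage is 6.9 − 10.3 = -3.4 V < 0.7 V, so it is off. The assumption is consistent.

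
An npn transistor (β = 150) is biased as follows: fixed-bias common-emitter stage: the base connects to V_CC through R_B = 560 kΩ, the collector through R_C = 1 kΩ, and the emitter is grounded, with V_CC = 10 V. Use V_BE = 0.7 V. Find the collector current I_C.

I_C ≈ 2.5 mA

Base loop: V_CC = I_B·R_B + V_BE, so I_B = (10 − 0.7)/560 kΩ = 0.0166 mA.
In the active region I_C = β·I_B = 150 × 0.0166 = 2.49 mA.
Collector loop: V_CE = V_CC − I_C·R_C = 10 − 2.49×1 = 7.51 V.
Since V_CE = 7.51 V > V_CE(sat) ≈ 0.2 V, the transistor is in the active region as assumed.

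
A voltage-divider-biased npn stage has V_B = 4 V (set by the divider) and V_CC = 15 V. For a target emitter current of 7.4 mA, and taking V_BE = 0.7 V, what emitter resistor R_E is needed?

V_E = V_B − V_BE = 4 − 0.7 = 3.3 V.
R_E = V_E / I_E = 3.3 / 7.4 = 0.446 kΩ.

R_E ≈ 0.45 kΩ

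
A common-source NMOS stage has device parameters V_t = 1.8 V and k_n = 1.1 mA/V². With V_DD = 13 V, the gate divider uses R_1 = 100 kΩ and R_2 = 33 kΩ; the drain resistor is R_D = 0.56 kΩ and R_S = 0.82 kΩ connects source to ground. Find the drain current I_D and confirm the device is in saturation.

V_G = V_DD·R_2/(R_1+R_2) = 13×33/133 = 3.23 V.
Assume saturation: I_D = (k_n/2)(V_GS − V_t)² with V_GS = V_G − I_D·R_S = 3.23 − 0.82·I_D.
Substituting gives 0.37·I_D² − 2.29·I_D + 1.12 = 0, with roots I_D = 0.535 or 5.65 mA.
The root I_D = 5.65 mA gives V_GS = -1.4 V ≤ V_t, so take I_D = 0.535 mA.
Then V_GS = 2.79 V and V_DS = V_DD − I_D(R_D+R_S) = 13 − 0.535×1.38 = 12.3 V.
Saturation requires V_DS ≥ V_GS − V_t = 0.987 V; 12.3 ≥ 0.987 ✓.

I_D ≈ 0.54 mA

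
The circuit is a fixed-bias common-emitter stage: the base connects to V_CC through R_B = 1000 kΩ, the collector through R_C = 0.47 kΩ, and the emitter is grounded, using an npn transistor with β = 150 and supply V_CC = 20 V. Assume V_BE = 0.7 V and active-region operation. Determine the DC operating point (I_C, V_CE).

I_C ≈ 2.9 mA, V_CE ≈ 19 V

Base loop: V_CC = I_B·R_B + V_BE, so I_B = (20 − 0.7)/1000 kΩ = 0.0193 mA.
In the active region I_C = β·I_B = 150 × 0.0193 = 2.9 mA.
Collector loop: V_CE = V_CC − I_C·R_C = 20 − 2.9×0.47 = 18.6 V.
Since V_CE = 18.6 V > V_CE(sat) ≈ 0.2 V, the transistor is in the active region as assumed.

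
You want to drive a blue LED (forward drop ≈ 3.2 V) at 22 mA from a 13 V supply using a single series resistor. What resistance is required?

The resistor drops V_S − V_D = 13 − 3.2 = 9.8 V at 22 mA.
R = 9.8 V / 22 mA = 0.445 kΩ.

R ≈ 0.45 kΩ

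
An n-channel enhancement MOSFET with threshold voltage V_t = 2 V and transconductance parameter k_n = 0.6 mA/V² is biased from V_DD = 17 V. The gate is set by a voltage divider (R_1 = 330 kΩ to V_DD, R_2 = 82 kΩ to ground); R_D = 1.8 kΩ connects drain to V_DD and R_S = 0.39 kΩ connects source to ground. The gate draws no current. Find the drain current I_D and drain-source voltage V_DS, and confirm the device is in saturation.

I_D ≈ 0.44 mA, V_DS ≈ 16 V

V_G = V_DD·R_2/(R_1+R_2) = 17×82/412 = 3.38 V.
Assume saturation: I_D = (k_n/2)(V_GS − V_t)² with V_GS = V_G − I_D·R_S = 3.38 − 0.39·I_D.
Substituting gives 0.0456·I_D² − 1.32·I_D + 0.574 = 0, with roots I_D = 0.44 or 28.6 mA.
The root I_D = 28.6 mA gives V_GS = -7.76 V ≤ V_t, so take I_D = 0.44 mA.
Then V_GS = 3.21 V and V_DS = V_DD − I_D(R_D+R_S) = 17 − 0.44×2.19 = 16 V.
Saturation requires V_DS ≥ V_GS − V_t = 1.21 V; 16 ≥ 1.21 ✓.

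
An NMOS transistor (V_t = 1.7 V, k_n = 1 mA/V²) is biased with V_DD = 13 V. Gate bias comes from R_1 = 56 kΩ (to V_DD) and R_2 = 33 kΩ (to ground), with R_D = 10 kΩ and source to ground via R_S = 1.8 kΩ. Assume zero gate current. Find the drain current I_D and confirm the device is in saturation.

I_D ≈ 0.96 mA

V_G = V_DD·R_2/(R_1+R_2) = 13×33/89 = 4.82 V.
Assume saturation: I_D = (k_n/2)(V_GS − V_t)² with V_GS = V_G − I_D·R_S = 4.82 − 1.8·I_D.
Substituting gives 1.62·I_D² − 6.62·I_D + 4.87 = 0, with roots I_D = 0.963 or 3.12 mA.
The root I_D = 3.12 mA gives V_GS = -0.799 V ≤ V_t, so take I_D = 0.963 mA.
Then V_GS = 3.09 V and V_DS = V_DD − I_D(R_D+R_S) = 13 − 0.963×11.8 = 1.64 V.
Saturation requires V_DS ≥ V_GS − V_t = 1.39 V; 1.64 ≥ 1.39 ✓.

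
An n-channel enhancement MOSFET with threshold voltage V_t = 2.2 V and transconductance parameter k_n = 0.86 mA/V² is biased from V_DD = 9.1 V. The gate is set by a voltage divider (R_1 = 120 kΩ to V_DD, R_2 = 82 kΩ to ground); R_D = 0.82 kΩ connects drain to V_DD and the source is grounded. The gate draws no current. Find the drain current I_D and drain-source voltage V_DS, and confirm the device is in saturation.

I_D ≈ 0.96 mA, V_DS ≈ 8.3 V

V_G = V_DD·R_2/(R_1+R_2) = 9.1×82/202 = 3.69 V. With the source grounded, V_GS = V_G = 3.69 V.
Assume saturation: I_D = (k_n/2)(V_GS − V_t)² = (0.86/2)×(3.69 − 2.2)² = 0.43×1.49² = 0.96 mA.
V_DS = V_DD − I_D·R_D = 9.1 − 0.96×0.82 = 8.31 V.
Saturation requires V_DS ≥ V_GS − V_t = 1.49 V; 8.31 ≥ 1.49 ✓.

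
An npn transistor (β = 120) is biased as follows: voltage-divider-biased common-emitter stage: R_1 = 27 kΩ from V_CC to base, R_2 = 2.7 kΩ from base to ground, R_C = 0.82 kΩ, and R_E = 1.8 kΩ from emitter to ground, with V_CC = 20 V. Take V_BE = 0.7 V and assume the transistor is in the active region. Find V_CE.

V_CE ≈ 18 V

Thevenize the base divider: V_Th = V_CC·R_2/(R_1+R_2) = 20×2.7/29.7 = 1.82 V, R_Th = R_1‖R_2 = 2.45 kΩ.
Base-emitter loop: V_Th = I_B·R_Th + V_BE + (β+1)I_B·R_E, so I_B = (1.82 − 0.7) / (2.45 + 121×1.8) = 0.00508 mA.
I_C = β·I_B = 120×0.00508 = 0.609 mA, and I_E = (β+1)I_B = 0.614 mA.
V_CE = V_CC − I_C·R_C − I_E·R_E = 20 − 0.609×0.82 − 0.614×1.8 = 18.4 V.
V_CE = 18.4 V > 0.2 V confirms active-region operation.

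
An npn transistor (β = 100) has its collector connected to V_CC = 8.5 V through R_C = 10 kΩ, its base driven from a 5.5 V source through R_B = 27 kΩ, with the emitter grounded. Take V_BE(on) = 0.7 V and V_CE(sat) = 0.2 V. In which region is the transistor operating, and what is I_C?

Assume active: I_B = (5.5 − 0.7)/27 = 0.178 mA, giving I_C = β·I_B = 17.8 mA.
But then V_CE = 8.5 − 17.8×10 = -169 V < V_CE(sat) = 0.2 V — impossible in the active region.
So the transistor is saturated. With V_CE = 0.2 V, I_C = (V_CC − 0.2)/R_C = 8.3/10 = 0.83 mA.
Check: β·I_B = 17.8 mA > I_C = 0.83 mA, confirming saturation.

saturation; I_C ≈ 0.83 mA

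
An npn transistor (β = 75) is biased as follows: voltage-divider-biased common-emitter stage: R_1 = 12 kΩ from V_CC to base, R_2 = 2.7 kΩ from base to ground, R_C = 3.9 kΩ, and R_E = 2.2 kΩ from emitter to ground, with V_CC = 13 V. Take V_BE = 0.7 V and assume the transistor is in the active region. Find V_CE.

Thevenize the base divider: V_Th = V_CC·R_2/(R_1+R_2) = 13×2.7/14.7 = 2.39 V, R_Th = R_1‖R_2 = 2.2 kΩ.
Base-emitter loop: V_Th = I_B·R_Th + V_BE + (β+1)I_B·R_E, so I_B = (2.39 − 0.7) / (2.2 + 76×2.2) = 0.00996 mA.
I_C = β·I_B = 75×0.00996 = 0.747 mA, and I_E = (β+1)I_B = 0.757 mA.
V_CE = V_CC − I_C·R_C − I_E·R_E = 13 − 0.747×3.9 − 0.757×2.2 = 8.42 V.
V_CE = 8.42 V > 0.2 V confirms active-region operation.

V_CE ≈ 8.4 V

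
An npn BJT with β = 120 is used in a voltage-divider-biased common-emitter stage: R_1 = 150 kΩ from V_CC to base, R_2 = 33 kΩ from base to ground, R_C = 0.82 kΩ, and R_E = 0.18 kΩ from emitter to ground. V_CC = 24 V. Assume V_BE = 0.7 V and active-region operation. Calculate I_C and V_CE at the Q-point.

Thevenize the base divider: V_Th = V_CC·R_2/(R_1+R_2) = 24×33/183 = 4.33 V, R_Th = R_1‖R_2 = 27 kΩ.
Base-emitter loop: V_Th = I_B·R_Th + V_BE + (β+1)I_B·R_E, so I_B = (4.33 − 0.7) / (27 + 121×0.18) = 0.0743 mA.
I_C = β·I_B = 120×0.0743 = 8.92 mA, and I_E = (β+1)I_B = 8.99 mA.
V_CE = V_CC − I_C·R_C − I_E·R_E = 24 − 8.92×0.82 − 8.99×0.18 = 15.1 V.
V_CE = 15.1 V > 0.2 V confirms active-region operation.

I_C ≈ 8.9 mA, V_CE ≈ 15 V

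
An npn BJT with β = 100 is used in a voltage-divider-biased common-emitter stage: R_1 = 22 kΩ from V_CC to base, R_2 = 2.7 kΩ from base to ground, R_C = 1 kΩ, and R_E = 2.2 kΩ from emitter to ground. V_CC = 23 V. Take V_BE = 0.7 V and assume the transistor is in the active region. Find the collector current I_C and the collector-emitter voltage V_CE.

I_C ≈ 0.81 mA, V_CE ≈ 20 V

Thevenize the base divider: V_Th = V_CC·R_2/(R_1+R_2) = 23×2.7/24.7 = 2.51 V, R_Th = R_1‖R_2 = 2.4 kΩ.
Base-emitter loop: V_Th = I_B·R_Th + V_BE + (β+1)I_B·R_E, so I_B = (2.51 − 0.7) / (2.4 + 101×2.2) = 0.00808 mA.
I_C = β·I_B = 100×0.00808 = 0.808 mA, and I_E = (β+1)I_B = 0.816 mA.
V_CE = V_CC − I_C·R_C − I_E·R_E = 23 − 0.808×1 − 0.816×2.2 = 20.4 V.
V_CE = 20.4 V > 0.2 V confirms active-region operation.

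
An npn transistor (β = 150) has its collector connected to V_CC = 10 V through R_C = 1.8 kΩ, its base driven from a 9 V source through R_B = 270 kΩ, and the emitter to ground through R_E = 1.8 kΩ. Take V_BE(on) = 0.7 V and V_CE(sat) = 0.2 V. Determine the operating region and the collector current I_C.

Assume active. Base-emitter loop: I_B = (V_BB − V_BE)/(R_B + (β+1)R_E) = (9 − 0.7)/(270 + 151×1.8) = 0.0153 mA.
I_C = β·I_B = 150×0.0153 = 2.3 mA.
V_CE = V_CC − I_C·R_C − I_E·R_E = 10 − 2.3×1.8 − 2.31×1.8 = 1.7 V > V_CE(sat), so the active-region assumption holds.

active; I_C ≈ 2.3 mA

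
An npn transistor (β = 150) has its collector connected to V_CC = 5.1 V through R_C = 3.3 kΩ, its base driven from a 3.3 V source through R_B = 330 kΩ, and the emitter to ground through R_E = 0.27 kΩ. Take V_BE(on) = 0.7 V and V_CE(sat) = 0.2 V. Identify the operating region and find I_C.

Assume active. Base-emitter loop: I_B = (V_BB − V_BE)/(R_B + (β+1)R_E) = (3.3 − 0.7)/(330 + 151×0.27) = 0.00701 mA.
I_C = β·I_B = 150×0.00701 = 1.05 mA.
V_CE = V_CC − I_C·R_C − I_E·R_E = 5.1 − 1.05×3.3 − 1.06×0.27 = 1.34 V > V_CE(sat), so the active-region assumption holds.

active; I_C ≈ 1.1 mA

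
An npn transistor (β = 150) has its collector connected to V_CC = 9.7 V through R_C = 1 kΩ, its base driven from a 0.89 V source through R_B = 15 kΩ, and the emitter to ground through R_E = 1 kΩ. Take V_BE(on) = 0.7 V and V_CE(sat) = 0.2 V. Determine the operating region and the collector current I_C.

active; I_C ≈ 0.17 mA

Assume active. Base-emitter loop: I_B = (V_BB − V_BE)/(R_B + (β+1)R_E) = (0.89 − 0.7)/(15 + 151×1) = 0.00114 mA.
I_C = β·I_B = 150×0.00114 = 0.172 mA.
V_CE = V_CC − I_C·R_C − I_E·R_E = 9.7 − 0.172×1 − 0.173×1 = 9.36 V > V_CE(sat), so the active-region assumption holds.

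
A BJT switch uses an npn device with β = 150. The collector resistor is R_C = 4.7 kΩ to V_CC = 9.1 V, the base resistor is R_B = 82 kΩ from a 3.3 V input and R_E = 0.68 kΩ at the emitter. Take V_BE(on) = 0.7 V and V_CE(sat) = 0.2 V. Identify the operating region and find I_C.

saturation; I_C ≈ 1.7 mA

Assume active: I_B = (3.3 − 0.7)/(82 + 151×0.68) = 0.0141 mA, I_C = β·I_B = 2.11 mA.
Then V_CE = 9.1 − 2.11×4.7 − 2.13×0.68 = -2.27 V < 0.2 V — the active assumption fails.
Re-solve with V_CE = 0.2 V. KCL at the emitter: V_E/R_E = (V_BB−0.7−V_E)/R_B + (V_CC−0.2−V_E)/R_C, giving V_E = 1.14 V.
I_C = (V_CC − 0.2 − V_E)/R_C = (8.9 − 1.14)/4.7 = 1.65 mA.
Check: I_B = (2.6 − 1.14)/82 = 0.0179 mA, and β·I_B = 2.68 mA > I_C, confirming saturation.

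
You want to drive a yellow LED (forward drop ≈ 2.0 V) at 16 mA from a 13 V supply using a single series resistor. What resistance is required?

The resistor drops V_S − V_D = 13 − 2.0 = 11 V at 16 mA.
R = 11 V / 16 mA = 0.688 kΩ.

R ≈ 0.69 kΩ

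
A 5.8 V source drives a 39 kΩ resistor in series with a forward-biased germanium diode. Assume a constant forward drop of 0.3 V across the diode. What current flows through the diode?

I ≈ 0.14 mA

KVL around the loop: 5.8 = V_D + I·R = 0.3 + I × 39 kΩ.
So I = (5.8 − 0.3) / 39 kΩ = 5.5 / 39 = 0.141 mA.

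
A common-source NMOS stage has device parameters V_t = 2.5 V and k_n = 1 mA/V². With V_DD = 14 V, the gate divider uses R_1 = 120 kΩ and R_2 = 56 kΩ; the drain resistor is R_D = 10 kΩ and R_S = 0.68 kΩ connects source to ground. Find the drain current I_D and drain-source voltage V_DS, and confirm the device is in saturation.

I_D ≈ 0.9 mA, V_DS ≈ 4.4 V

V_G = V_DD·R_2/(R_1+R_2) = 14×56/176 = 4.45 V.
Assume saturation: I_D = (k_n/2)(V_GS − V_t)² with V_GS = V_G − I_D·R_S = 4.45 − 0.68·I_D.
Substituting gives 0.231·I_D² − 2.33·I_D + 1.91 = 0, with roots I_D = 0.901 or 9.17 mA.
The root I_D = 9.17 mA gives V_GS = -1.78 V ≤ V_t, so take I_D = 0.901 mA.
Then V_GS = 3.84 V and V_DS = V_DD − I_D(R_D+R_S) = 14 − 0.901×10.7 = 4.38 V.
Saturation requires V_DS ≥ V_GS − V_t = 1.34 V; 4.38 ≥ 1.34 ✓.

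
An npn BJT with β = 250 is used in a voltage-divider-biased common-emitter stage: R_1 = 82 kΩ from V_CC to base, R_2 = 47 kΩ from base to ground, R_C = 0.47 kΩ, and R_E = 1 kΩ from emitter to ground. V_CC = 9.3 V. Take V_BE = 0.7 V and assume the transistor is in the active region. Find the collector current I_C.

Thevenize the base divider: V_Th = V_CC·R_2/(R_1+R_2) = 9.3×47/129 = 3.39 V, R_Th = R_1‖R_2 = 29.9 kΩ.
Base-emitter loop: V_Th = I_B·R_Th + V_BE + (β+1)I_B·R_E, so I_B = (3.39 − 0.7) / (29.9 + 251×1) = 0.00957 mA.
I_C = β·I_B = 250×0.00957 = 2.39 mA, and I_E = (β+1)I_B = 2.4 mA.
V_CE = V_CC − I_C·R_C − I_E·R_E = 9.3 − 2.39×0.47 − 2.4×1 = 5.77 V.
V_CE = 5.77 V > 0.2 V confirms active-region operation.

I_C ≈ 2.4 mA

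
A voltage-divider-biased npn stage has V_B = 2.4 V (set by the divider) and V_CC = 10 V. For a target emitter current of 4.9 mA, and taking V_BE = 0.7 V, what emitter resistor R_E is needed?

R_E ≈ 0.35 kΩ

V_E = V_B − V_BE = 2.4 − 0.7 = 1.7 V.
R_E = V_E / I_E = 1.7 / 4.9 = 0.347 kΩ.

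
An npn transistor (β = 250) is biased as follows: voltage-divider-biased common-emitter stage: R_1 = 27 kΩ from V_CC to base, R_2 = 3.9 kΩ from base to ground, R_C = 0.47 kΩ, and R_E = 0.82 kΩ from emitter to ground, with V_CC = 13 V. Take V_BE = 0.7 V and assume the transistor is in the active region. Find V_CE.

Thevenize the base divider: V_Th = V_CC·R_2/(R_1+R_2) = 13×3.9/30.9 = 1.64 V, R_Th = R_1‖R_2 = 3.41 kΩ.
Base-emitter loop: V_Th = I_B·R_Th + V_BE + (β+1)I_B·R_E, so I_B = (1.64 − 0.7) / (3.41 + 251×0.82) = 0.0045 mA.
I_C = β·I_B = 250×0.0045 = 1.12 mA, and I_E = (β+1)I_B = 1.13 mA.
V_CE = V_CC − I_C·R_C − I_E·R_E = 13 − 1.12×0.47 − 1.13×0.82 = 11.5 V.
V_CE = 11.5 V > 0.2 V confirms active-region operation.

V_CE ≈ 12 V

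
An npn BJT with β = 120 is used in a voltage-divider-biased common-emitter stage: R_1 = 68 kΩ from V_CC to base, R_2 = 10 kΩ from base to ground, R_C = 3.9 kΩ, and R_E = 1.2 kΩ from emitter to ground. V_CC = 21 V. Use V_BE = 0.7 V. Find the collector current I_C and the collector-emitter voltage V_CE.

I_C ≈ 1.6 mA, V_CE ≈ 13 V

Thevenize the base divider: V_Th = V_CC·R_2/(R_1+R_2) = 21×10/78 = 2.69 V, R_Th = R_1‖R_2 = 8.72 kΩ.
Base-emitter loop: V_Th = I_B·R_Th + V_BE + (β+1)I_B·R_E, so I_B = (2.69 − 0.7) / (8.72 + 121×1.2) = 0.0129 mA.
I_C = β·I_B = 120×0.0129 = 1.55 mA, and I_E = (β+1)I_B = 1.57 mA.
V_CE = V_CC − I_C·R_C − I_E·R_E = 21 − 1.55×3.9 − 1.57×1.2 = 13.1 V.
V_CE = 13.1 V > 0.2 V confirms active-region operation.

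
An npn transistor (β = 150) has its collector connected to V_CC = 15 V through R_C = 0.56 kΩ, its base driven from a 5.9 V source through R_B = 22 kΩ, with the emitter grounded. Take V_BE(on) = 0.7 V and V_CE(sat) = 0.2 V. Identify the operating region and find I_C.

Assume active: I_B = (5.9 − 0.7)/22 = 0.236 mA, giving I_C = β·I_B = 35.5 mA.
But then V_CE = 15 − 35.5×0.56 = -4.85 V < V_CE(sat) = 0.2 V — impossible in the active region.
So the transistor is saturated. With V_CE = 0.2 V, I_C = (V_CC − 0.2)/R_C = 14.8/0.56 = 26.4 mA.
Check: β·I_B = 35.5 mA > I_C = 26.4 mA, confirming saturation.

saturation; I_C ≈ 26 mA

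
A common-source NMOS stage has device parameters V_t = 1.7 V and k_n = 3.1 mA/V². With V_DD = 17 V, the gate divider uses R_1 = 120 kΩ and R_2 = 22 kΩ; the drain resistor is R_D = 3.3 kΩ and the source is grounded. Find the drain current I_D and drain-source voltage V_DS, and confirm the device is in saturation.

V_G = V_DD·R_2/(R_1+R_2) = 17×22/142 = 2.63 V. With the source grounded, V_GS = V_G = 2.63 V.
Assume saturation: I_D = (k_n/2)(V_GS − V_t)² = (3.1/2)×(2.63 − 1.7)² = 1.55×0.934² = 1.35 mA.
V_DS = V_DD − I_D·R_D = 17 − 1.35×3.3 = 12.5 V.
Saturation requires V_DS ≥ V_GS − V_t = 0.934 V; 12.5 ≥ 0.934 ✓.

I_D ≈ 1.4 mA, V_DS ≈ 13 V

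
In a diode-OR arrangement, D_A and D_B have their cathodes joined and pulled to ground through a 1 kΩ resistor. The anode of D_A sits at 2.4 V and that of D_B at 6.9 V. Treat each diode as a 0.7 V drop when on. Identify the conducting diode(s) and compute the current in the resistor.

Only D_B conducts; I_R ≈ 6.2 mA

Assume both conduct. Then node N would need to be at both 2.4−0.7 = 1.7 V and 6.9−0.7 = 6.2 V, which is impossible.
Assume only D_B conducts: V_N = 6.9 − 0.7 = 6.2 V, so I_R = 6.2/1 = 6.2 mA.
Check D_A: its anode-to-cathode voltage is 2.4 − 6.2 = -3.8 V < 0.7 V, so it is off. The assumption is consistent.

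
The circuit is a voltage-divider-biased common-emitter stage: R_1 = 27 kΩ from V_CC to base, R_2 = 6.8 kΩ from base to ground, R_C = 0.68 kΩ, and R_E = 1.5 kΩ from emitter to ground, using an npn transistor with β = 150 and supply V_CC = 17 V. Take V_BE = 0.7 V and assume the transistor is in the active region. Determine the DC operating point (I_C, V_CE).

Thevenize the base divider: V_Th = V_CC·R_2/(R_1+R_2) = 17×6.8/33.8 = 3.42 V, R_Th = R_1‖R_2 = 5.43 kΩ.
Base-emitter loop: V_Th = I_B·R_Th + V_BE + (β+1)I_B·R_E, so I_B = (3.42 − 0.7) / (5.43 + 151×1.5) = 0.0117 mA.
I_C = β·I_B = 150×0.0117 = 1.76 mA, and I_E = (β+1)I_B = 1.77 mA.
V_CE = V_CC − I_C·R_C − I_E·R_E = 17 − 1.76×0.68 − 1.77×1.5 = 13.1 V.
V_CE = 13.1 V > 0.2 V confirms active-region operation.

I_C ≈ 1.8 mA, V_CE ≈ 13 V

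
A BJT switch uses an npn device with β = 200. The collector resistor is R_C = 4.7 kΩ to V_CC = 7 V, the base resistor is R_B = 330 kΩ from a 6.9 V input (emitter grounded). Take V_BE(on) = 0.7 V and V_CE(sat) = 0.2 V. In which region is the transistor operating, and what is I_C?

Assume active: I_B = (6.9 − 0.7)/330 = 0.0188 mA, giving I_C = β·I_B = 3.76 mA.
But then V_CE = 7 − 3.76×4.7 = -10.7 V < V_CE(sat) = 0.2 V — impossible in the active region.
So the transistor is saturated. With V_CE = 0.2 V, I_C = (V_CC − 0.2)/R_C = 6.8/4.7 = 1.45 mA.
Check: β·I_B = 3.76 mA > I_C = 1.45 mA, confirming saturation.

saturation; I_C ≈ 1.4 mA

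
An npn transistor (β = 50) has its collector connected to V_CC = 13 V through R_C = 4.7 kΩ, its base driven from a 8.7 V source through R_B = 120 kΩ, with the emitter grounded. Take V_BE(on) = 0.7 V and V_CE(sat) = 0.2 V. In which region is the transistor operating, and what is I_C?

Assume active: I_B = (8.7 − 0.7)/120 = 0.0667 mA, giving I_C = β·I_B = 3.33 mA.
But then V_CE = 13 − 3.33×4.7 = -2.67 V < V_CE(sat) = 0.2 V — impossible in the active region.
So the transistor is saturated. With V_CE = 0.2 V, I_C = (V_CC − 0.2)/R_C = 12.8/4.7 = 2.72 mA.
Check: β·I_B = 3.33 mA > I_C = 2.72 mA, confirming saturation.

saturation; I_C ≈ 2.7 mA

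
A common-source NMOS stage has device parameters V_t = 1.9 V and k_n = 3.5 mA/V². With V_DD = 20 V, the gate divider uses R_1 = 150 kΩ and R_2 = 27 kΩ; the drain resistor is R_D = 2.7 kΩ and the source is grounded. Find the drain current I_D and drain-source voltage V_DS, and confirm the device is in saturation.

V_G = V_DD·R_2/(R_1+R_2) = 20×27/177 = 3.05 V. With the source grounded, V_GS = V_G = 3.05 V.
Assume saturation: I_D = (k_n/2)(V_GS − V_t)² = (3.5/2)×(3.05 − 1.9)² = 1.75×1.15² = 2.32 mA.
V_DS = V_DD − I_D·R_D = 20 − 2.32×2.7 = 13.7 V.
Saturation requires V_DS ≥ V_GS − V_t = 1.15 V; 13.7 ≥ 1.15 ✓.

I_D ≈ 2.3 mA, V_DS ≈ 14 V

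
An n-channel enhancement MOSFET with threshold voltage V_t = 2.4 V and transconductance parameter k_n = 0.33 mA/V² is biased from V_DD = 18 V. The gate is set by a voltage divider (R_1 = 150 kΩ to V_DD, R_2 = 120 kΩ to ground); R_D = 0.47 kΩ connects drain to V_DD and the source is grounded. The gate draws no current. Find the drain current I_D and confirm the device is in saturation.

V_G = V_DD·R_2/(R_1+R_2) = 18×120/270 = 8 V. With the source grounded, V_GS = V_G = 8 V.
Assume saturation: I_D = (k_n/2)(V_GS − V_t)² = (0.33/2)×(8 − 2.4)² = 0.165×5.6² = 5.17 mA.
V_DS = V_DD − I_D·R_D = 18 − 5.17×0.47 = 15.6 V.
Saturation requires V_DS ≥ V_GS − V_t = 5.6 V; 15.6 ≥ 5.6 ✓.

I_D ≈ 5.2 mA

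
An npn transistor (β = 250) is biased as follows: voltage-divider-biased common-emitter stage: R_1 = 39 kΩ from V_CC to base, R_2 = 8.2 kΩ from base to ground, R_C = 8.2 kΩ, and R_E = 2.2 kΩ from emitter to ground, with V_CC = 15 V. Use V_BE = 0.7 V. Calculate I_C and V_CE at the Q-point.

Thevenize the base divider: V_Th = V_CC·R_2/(R_1+R_2) = 15×8.2/47.2 = 2.61 V, R_Th = R_1‖R_2 = 6.78 kΩ.
Base-emitter loop: V_Th = I_B·R_Th + V_BE + (β+1)I_B·R_E, so I_B = (2.61 − 0.7) / (6.78 + 251×2.2) = 0.00341 mA.
I_C = β·I_B = 250×0.00341 = 0.852 mA, and I_E = (β+1)I_B = 0.856 mA.
V_CE = V_CC − I_C·R_C − I_E·R_E = 15 − 0.852×8.2 − 0.856×2.2 = 6.13 V.
V_CE = 6.13 V > 0.2 V confirms active-region operation.

I_C ≈ 0.85 mA, V_CE ≈ 6.1 V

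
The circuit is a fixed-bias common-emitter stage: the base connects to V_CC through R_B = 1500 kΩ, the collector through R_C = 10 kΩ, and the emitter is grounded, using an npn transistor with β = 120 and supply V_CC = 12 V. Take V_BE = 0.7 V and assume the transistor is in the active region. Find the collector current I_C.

I_C ≈ 0.9 mA

Base loop: V_CC = I_B·R_B + V_BE, so I_B = (12 − 0.7)/1500 kΩ = 0.00753 mA.
In the active region I_C = β·I_B = 120 × 0.00753 = 0.904 mA.
Collector loop: V_CE = V_CC − I_C·R_C = 12 − 0.904×10 = 2.96 V.
Since V_CE = 2.96 V > V_CE(sat) ≈ 0.2 V, the transistor is in the active region as assumed.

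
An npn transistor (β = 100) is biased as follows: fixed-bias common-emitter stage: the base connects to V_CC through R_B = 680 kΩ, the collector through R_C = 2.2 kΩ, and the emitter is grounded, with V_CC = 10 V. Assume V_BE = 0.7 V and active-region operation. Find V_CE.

V_CE ≈ 7 V

Base loop: V_CC = I_B·R_B + V_BE, so I_B = (10 − 0.7)/680 kΩ = 0.0137 mA.
In the active region I_C = β·I_B = 100 × 0.0137 = 1.37 mA.
Collector loop: V_CE = V_CC − I_C·R_C = 10 − 1.37×2.2 = 6.99 V.
Since V_CE = 6.99 V > V_CE(sat) ≈ 0.2 V, the transistor is in the active region as assumed.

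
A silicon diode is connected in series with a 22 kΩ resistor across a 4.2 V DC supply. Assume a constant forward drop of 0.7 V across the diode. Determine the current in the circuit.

I ≈ 0.16 mA

KVL around the loop: 4.2 = V_D + I·R = 0.7 + I × 22 kΩ.
So I = (4.2 − 0.7) / 22 kΩ = 3.5 / 22 = 0.159 mA.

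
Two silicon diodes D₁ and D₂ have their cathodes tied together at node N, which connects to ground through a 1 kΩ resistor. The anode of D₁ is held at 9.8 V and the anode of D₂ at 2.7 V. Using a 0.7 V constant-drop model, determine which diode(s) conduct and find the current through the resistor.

Assume both conduct. Then node N would need to be at both 9.8−0.7 = 9.1 V and 2.7−0.7 = 2 V, which is impossible.
Assume only D₁ conducts: V_N = 9.8 − 0.7 = 9.1 V, so I_R = 9.1/1 = 9.1 mA.
Check D₂: its anode-to-cathode voltage is 2.7 − 9.1 = -6.4 V < 0.7 V, so it is off. The assumption is consistent.

Only D₁ conducts; I_R ≈ 9.1 mA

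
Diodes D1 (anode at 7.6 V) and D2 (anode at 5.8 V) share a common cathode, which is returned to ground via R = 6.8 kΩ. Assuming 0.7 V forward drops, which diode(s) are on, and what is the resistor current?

Only D1 conducts; I_R ≈ 1 mA

Assume both conduct. Then node N would need to be at both 7.6−0.7 = 6.9 V and 5.8−0.7 = 5.1 V, which is impossible.
Assume only D1 conducts: V_N = 7.6 − 0.7 = 6.9 V, so I_R = 6.9/6.8 = 1.01 mA.
Check D2: its anode-to-cathode voltage is 5.8 − 6.9 = -1.1 V < 0.7 V, so it is off. The assumption is consistent.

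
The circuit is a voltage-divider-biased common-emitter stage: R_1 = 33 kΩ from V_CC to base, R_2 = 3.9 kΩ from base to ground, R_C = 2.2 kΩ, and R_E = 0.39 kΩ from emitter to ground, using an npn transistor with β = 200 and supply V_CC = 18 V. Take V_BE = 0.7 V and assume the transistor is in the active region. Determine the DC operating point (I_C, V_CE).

Thevenize the base divider: V_Th = V_CC·R_2/(R_1+R_2) = 18×3.9/36.9 = 1.9 V, R_Th = R_1‖R_2 = 3.49 kΩ.
Base-emitter loop: V_Th = I_B·R_Th + V_BE + (β+1)I_B·R_E, so I_B = (1.9 − 0.7) / (3.49 + 201×0.39) = 0.0147 mA.
I_C = β·I_B = 200×0.0147 = 2.94 mA, and I_E = (β+1)I_B = 2.95 mA.
V_CE = V_CC − I_C·R_C − I_E·R_E = 18 − 2.94×2.2 − 2.95×0.39 = 10.4 V.
V_CE = 10.4 V > 0.2 V confirms active-region operation.

I_C ≈ 2.9 mA, V_CE ≈ 10 V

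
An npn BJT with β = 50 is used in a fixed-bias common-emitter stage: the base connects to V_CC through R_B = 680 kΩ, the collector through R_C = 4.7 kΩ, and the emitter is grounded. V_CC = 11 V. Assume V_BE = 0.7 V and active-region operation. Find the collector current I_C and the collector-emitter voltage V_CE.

Base loop: V_CC = I_B·R_B + V_BE, so I_B = (11 − 0.7)/680 kΩ = 0.0151 mA.
In the active region I_C = β·I_B = 50 × 0.0151 = 0.757 mA.
Collector loop: V_CE = V_CC − I_C·R_C = 11 − 0.757×4.7 = 7.44 V.
Since V_CE = 7.44 V > V_CE(sat) ≈ 0.2 V, the transistor is in the active region as assumed.

I_C ≈ 0.76 mA, V_CE ≈ 7.4 V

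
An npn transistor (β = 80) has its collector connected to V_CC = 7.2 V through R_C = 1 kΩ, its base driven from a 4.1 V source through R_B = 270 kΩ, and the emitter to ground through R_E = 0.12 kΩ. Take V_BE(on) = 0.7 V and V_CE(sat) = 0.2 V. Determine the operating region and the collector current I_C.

active; I_C ≈ 0.97 mA

Assume active. Base-emitter loop: I_B = (V_BB − V_BE)/(R_B + (β+1)R_E) = (4.1 − 0.7)/(270 + 81×0.12) = 0.0122 mA.
I_C = β·I_B = 80×0.0122 = 0.972 mA.
V_CE = V_CC − I_C·R_C − I_E·R_E = 7.2 − 0.972×1 − 0.985×0.12 = 6.11 V > V_CE(sat), so the active-region assumption holds.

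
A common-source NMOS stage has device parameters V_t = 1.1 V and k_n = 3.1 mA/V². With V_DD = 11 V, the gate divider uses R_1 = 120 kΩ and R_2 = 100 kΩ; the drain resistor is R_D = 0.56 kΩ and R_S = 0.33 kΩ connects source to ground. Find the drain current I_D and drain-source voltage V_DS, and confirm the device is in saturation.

I_D ≈ 5.9 mA, V_DS ≈ 5.7 V

V_G = V_DD·R_2/(R_1+R_2) = 11×100/220 = 5 V.
Assume saturation: I_D = (k_n/2)(V_GS − V_t)² with V_GS = V_G − I_D·R_S = 5 − 0.33·I_D.
Substituting gives 0.169·I_D² − 4.99·I_D + 23.6 = 0, with roots I_D = 5.9 or 23.7 mA.
The root I_D = 23.7 mA gives V_GS = -2.81 V ≤ V_t, so take I_D = 5.9 mA.
Then V_GS = 3.05 V and V_DS = V_DD − I_D(R_D+R_S) = 11 − 5.9×0.89 = 5.75 V.
Saturation requires V_DS ≥ V_GS − V_t = 1.95 V; 5.75 ≥ 1.95 ✓.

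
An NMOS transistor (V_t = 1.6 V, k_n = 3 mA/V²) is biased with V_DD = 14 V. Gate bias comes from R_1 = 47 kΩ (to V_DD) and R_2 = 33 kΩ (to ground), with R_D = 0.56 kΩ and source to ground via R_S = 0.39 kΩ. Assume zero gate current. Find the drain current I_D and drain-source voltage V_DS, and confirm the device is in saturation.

I_D ≈ 5.7 mA, V_DS ≈ 8.6 V

V_G = V_DD·R_2/(R_1+R_2) = 14×33/80 = 5.78 V.
Assume saturation: I_D = (k_n/2)(V_GS − V_t)² with V_GS = V_G − I_D·R_S = 5.78 − 0.39·I_D.
Substituting gives 0.228·I_D² − 5.88·I_D + 26.1 = 0, with roots I_D = 5.7 or 20.1 mA.
The root I_D = 20.1 mA gives V_GS = -2.06 V ≤ V_t, so take I_D = 5.7 mA.
Then V_GS = 3.55 V and V_DS = V_DD − I_D(R_D+R_S) = 14 − 5.7×0.95 = 8.58 V.
Saturation requires V_DS ≥ V_GS − V_t = 1.95 V; 8.58 ≥ 1.95 ✓.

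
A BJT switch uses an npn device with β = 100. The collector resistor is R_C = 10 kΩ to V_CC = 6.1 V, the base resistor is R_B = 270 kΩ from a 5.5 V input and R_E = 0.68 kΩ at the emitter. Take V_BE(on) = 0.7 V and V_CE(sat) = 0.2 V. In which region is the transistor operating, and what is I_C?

Assume active: I_B = (5.5 − 0.7)/(270 + 101×0.68) = 0.0142 mA, I_C = β·I_B = 1.42 mA.
Then V_CE = 6.1 − 1.42×10 − 1.43×0.68 = -9.05 V < 0.2 V — the active assumption fails.
Re-solve with V_CE = 0.2 V. KCL at the emitter: V_E/R_E = (V_BB−0.7−V_E)/R_B + (V_CC−0.2−V_E)/R_C, giving V_E = 0.386 V.
I_C = (V_CC − 0.2 − V_E)/R_C = (5.9 − 0.386)/10 = 0.551 mA.
Check: I_B = (4.8 − 0.386)/270 = 0.0163 mA, and β·I_B = 1.63 mA > I_C, confirming saturation.

saturation; I_C ≈ 0.55 mA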